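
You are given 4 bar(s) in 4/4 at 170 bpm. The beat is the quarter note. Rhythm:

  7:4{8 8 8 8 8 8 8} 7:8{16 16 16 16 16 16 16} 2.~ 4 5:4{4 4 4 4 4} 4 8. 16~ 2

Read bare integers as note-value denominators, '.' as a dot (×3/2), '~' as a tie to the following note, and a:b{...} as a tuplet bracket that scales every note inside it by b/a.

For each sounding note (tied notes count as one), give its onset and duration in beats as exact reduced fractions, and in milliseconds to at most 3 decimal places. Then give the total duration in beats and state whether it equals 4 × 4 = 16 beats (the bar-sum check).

1) 0.0ms=0b +100.84ms=2/7b
2) 100.84ms=2/7b +100.84ms=2/7b
3) 201.681ms=4/7b +100.84ms=2/7b
4) 302.521ms=6/7b +100.84ms=2/7b
5) 403.361ms=8/7b +100.84ms=2/7b
6) 504.202ms=10/7b +100.84ms=2/7b
7) 605.042ms=12/7b +100.84ms=2/7b
8) 705.882ms=2b +100.84ms=2/7b
9) 806.723ms=16/7b +100.84ms=2/7b
10) 907.563ms=18/7b +100.84ms=2/7b
11) 1008.403ms=20/7b +100.84ms=2/7b
12) 1109.244ms=22/7b +100.84ms=2/7b
13) 1210.084ms=24/7b +100.84ms=2/7b
14) 1310.924ms=26/7b +100.84ms=2/7b
15) 1411.765ms=4b +1411.765ms=4b
16) 2823.529ms=8b +282.353ms=4/5b
17) 3105.882ms=44/5b +282.353ms=4/5b
18) 3388.235ms=48/5b +282.353ms=4/5b
19) 3670.588ms=52/5b +282.353ms=4/5b
20) 3952.941ms=56/5b +282.353ms=4/5b
21) 4235.294ms=12b +352.941ms=1b
22) 4588.235ms=13b +264.706ms=3/4b
23) 4852.941ms=55/4b +794.118ms=9/4b
Σ=16b of 16 (170bpm 4/4) — PASS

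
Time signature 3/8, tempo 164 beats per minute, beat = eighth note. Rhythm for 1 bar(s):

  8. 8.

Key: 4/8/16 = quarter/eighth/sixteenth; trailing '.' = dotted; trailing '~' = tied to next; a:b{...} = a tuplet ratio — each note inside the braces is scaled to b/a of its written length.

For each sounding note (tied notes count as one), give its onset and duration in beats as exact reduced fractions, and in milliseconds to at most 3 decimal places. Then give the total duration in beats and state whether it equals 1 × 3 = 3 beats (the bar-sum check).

1) 0.0ms=0b +548.78ms=3/2b
2) 548.78ms=3/2b +548.78ms=3/2b
Σ=3b of 3 (164bpm 3/8) — PASS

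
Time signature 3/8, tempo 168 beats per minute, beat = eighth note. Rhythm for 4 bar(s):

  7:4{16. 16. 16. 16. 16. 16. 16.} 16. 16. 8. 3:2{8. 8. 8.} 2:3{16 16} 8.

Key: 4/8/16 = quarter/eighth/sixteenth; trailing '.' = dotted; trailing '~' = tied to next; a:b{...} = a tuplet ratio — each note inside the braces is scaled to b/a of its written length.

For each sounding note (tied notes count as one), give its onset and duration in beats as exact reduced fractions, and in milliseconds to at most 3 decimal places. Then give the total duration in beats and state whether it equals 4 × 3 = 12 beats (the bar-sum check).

1) 0.0ms=0b +153.061ms=3/7b
2) 153.061ms=3/7b +153.061ms=3/7b
3) 306.122ms=6/7b +153.061ms=3/7b
4) 459.184ms=9/7b +153.061ms=3/7b
5) 612.245ms=12/7b +153.061ms=3/7b
6) 765.306ms=15/7b +153.061ms=3/7b
7) 918.367ms=18/7b +153.061ms=3/7b
8) 1071.429ms=3b +267.857ms=3/4b
9) 1339.286ms=15/4b +267.857ms=3/4b
10) 1607.143ms=9/2b +535.714ms=3/2b
11) 2142.857ms=6b +357.143ms=1b
12) 2500.0ms=7b +357.143ms=1b
13) 2857.143ms=8b +357.143ms=1b
14) 3214.286ms=9b +267.857ms=3/4b
15) 3482.143ms=39/4b +267.857ms=3/4b
16) 3750.0ms=21/2b +535.714ms=3/2b
Σ=12b of 12 (168bpm 3/8) — PASS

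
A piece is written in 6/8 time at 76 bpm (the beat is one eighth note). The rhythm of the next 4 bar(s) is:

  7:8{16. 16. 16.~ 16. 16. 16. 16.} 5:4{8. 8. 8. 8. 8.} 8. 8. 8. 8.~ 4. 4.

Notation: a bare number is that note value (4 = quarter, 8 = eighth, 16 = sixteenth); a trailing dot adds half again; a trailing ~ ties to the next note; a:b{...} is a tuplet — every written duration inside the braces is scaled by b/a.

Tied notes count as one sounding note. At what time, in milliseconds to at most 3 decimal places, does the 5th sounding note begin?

note 5 onset = 30/7b = 3383.459ms

1. 0.0ms @ 0 + 676.692ms (6/7)
2. 676.692ms @ 6/7 + 676.692ms (6/7)
3. 1353.383ms @ 12/7 + 1353.383ms (12/7)
4. 2706.767ms @ 24/7 + 676.692ms (6/7)
5. 3383.459ms @ 30/7 + 676.692ms (6/7)
6. 4060.15ms @ 36/7 + 676.692ms (6/7)
7. 4736.842ms @ 6 + 947.368ms (6/5)
8. 5684.211ms @ 36/5 + 947.368ms (6/5)
9. 6631.579ms @ 42/5 + 947.368ms (6/5)
10. 7578.947ms @ 48/5 + 947.368ms (6/5)
11. 8526.316ms @ 54/5 + 947.368ms (6/5)
12. 9473.684ms @ 12 + 1184.211ms (3/2)
13. 10657.895ms @ 27/2 + 1184.211ms (3/2)
14. 11842.105ms @ 15 + 1184.211ms (3/2)
15. 13026.316ms @ 33/2 + 3552.632ms (9/2)
16. 16578.947ms @ 21 + 2368.421ms (3)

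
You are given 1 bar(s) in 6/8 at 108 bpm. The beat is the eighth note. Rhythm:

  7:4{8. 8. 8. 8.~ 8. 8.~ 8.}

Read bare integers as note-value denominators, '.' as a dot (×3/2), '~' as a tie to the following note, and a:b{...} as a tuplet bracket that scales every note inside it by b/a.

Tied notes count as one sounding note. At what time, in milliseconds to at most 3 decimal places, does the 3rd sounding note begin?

note 3 onset = 12/7b = 952.381ms

1. 0.0ms @ 0 + 476.19ms (6/7)
2. 476.19ms @ 6/7 + 476.19ms (6/7)
3. 952.381ms @ 12/7 + 476.19ms (6/7)
4. 1428.571ms @ 18/7 + 952.381ms (12/7)
5. 2380.952ms @ 30/7 + 952.381ms (12/7)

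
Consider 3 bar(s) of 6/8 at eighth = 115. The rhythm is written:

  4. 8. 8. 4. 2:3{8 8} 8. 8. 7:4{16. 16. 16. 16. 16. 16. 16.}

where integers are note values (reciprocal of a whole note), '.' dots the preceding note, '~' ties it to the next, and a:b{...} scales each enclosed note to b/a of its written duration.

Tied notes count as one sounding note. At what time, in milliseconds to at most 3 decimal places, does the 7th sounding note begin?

1. 0.0ms @ 0 + 1565.217ms (3)
2. 1565.217ms @ 3 + 782.609ms (3/2)
3. 2347.826ms @ 9/2 + 782.609ms (3/2)
4. 3130.435ms @ 6 + 1565.217ms (3)
5. 4695.652ms @ 9 + 782.609ms (3/2)
6. 5478.261ms @ 21/2 + 782.609ms (3/2)
7. 6260.87ms @ 12 + 782.609ms (3/2)
8. 7043.478ms @ 27/2 + 782.609ms (3/2)
9. 7826.087ms @ 15 + 223.602ms (3/7)
10. 8049.689ms @ 108/7 + 223.602ms (3/7)
11. 8273.292ms @ 111/7 + 223.602ms (3/7)
12. 8496.894ms @ 114/7 + 223.602ms (3/7)
13. 8720.497ms @ 117/7 + 223.602ms (3/7)
14. 8944.099ms @ 120/7 + 223.602ms (3/7)
15. 9167.702ms @ 123/7 + 223.602ms (3/7)

note 7 onset = 12b = 6260.87ms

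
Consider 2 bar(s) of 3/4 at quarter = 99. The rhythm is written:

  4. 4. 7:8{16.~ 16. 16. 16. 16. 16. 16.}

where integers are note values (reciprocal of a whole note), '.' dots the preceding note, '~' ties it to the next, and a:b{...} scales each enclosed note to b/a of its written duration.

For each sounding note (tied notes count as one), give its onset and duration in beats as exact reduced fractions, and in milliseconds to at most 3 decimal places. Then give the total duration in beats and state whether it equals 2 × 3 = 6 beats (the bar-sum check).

1) 0.0ms=0b +909.091ms=3/2b
2) 909.091ms=3/2b +909.091ms=3/2b
3) 1818.182ms=3b +519.481ms=6/7b
4) 2337.662ms=27/7b +259.74ms=3/7b
5) 2597.403ms=30/7b +259.74ms=3/7b
6) 2857.143ms=33/7b +259.74ms=3/7b
7) 3116.883ms=36/7b +259.74ms=3/7b
8) 3376.623ms=39/7b +259.74ms=3/7b
Σ=6b of 6 (99bpm 3/4) — PASS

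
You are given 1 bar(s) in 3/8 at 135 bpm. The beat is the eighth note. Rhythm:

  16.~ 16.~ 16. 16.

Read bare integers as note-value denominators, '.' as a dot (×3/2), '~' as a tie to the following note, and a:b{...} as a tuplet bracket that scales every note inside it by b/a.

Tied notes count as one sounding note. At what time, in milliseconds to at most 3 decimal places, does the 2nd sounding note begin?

1. 0.0ms @ 0 + 1000.0ms (9/4)
2. 1000.0ms @ 9/4 + 333.333ms (3/4)

note 2 onset = 9/4b = 1000.0ms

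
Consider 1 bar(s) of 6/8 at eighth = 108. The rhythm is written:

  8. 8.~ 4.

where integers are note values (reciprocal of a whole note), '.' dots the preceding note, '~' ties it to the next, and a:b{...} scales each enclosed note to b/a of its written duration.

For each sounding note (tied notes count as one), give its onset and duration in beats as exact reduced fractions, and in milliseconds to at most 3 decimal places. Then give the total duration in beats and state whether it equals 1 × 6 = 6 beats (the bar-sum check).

1) 0.0ms=0b +833.333ms=3/2b
2) 833.333ms=3/2b +2500.0ms=9/2b
Σ=6b of 6 (108bpm 6/8) — PASS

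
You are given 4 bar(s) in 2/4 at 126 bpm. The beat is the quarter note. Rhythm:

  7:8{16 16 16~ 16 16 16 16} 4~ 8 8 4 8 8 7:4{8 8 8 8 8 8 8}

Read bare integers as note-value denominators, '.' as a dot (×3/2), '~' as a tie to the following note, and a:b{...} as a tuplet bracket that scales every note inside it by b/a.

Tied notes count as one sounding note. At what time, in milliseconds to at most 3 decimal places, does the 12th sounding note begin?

note 12 onset = 6b = 2857.143ms

1. 0.0ms @ 0 + 136.054ms (2/7)
2. 136.054ms @ 2/7 + 136.054ms (2/7)
3. 272.109ms @ 4/7 + 272.109ms (4/7)
4. 544.218ms @ 8/7 + 136.054ms (2/7)
5. 680.272ms @ 10/7 + 136.054ms (2/7)
6. 816.327ms @ 12/7 + 136.054ms (2/7)
7. 952.381ms @ 2 + 714.286ms (3/2)
8. 1666.667ms @ 7/2 + 238.095ms (1/2)
9. 1904.762ms @ 4 + 476.19ms (1)
10. 2380.952ms @ 5 + 238.095ms (1/2)
11. 2619.048ms @ 11/2 + 238.095ms (1/2)
12. 2857.143ms @ 6 + 136.054ms (2/7)
13. 2993.197ms @ 44/7 + 136.054ms (2/7)
14. 3129.252ms @ 46/7 + 136.054ms (2/7)
15. 3265.306ms @ 48/7 + 136.054ms (2/7)
16. 3401.361ms @ 50/7 + 136.054ms (2/7)
17. 3537.415ms @ 52/7 + 136.054ms (2/7)
18. 3673.469ms @ 54/7 + 136.054ms (2/7)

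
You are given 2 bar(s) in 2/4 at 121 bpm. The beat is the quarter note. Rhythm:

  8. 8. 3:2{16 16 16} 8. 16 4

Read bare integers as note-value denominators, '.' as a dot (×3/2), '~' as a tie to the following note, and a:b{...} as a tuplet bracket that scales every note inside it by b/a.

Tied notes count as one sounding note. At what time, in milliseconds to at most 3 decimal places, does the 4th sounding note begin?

1. 0.0ms @ 0 + 371.901ms (3/4)
2. 371.901ms @ 3/4 + 371.901ms (3/4)
3. 743.802ms @ 3/2 + 82.645ms (1/6)
4. 826.446ms @ 5/3 + 82.645ms (1/6)
5. 909.091ms @ 11/6 + 82.645ms (1/6)
6. 991.736ms @ 2 + 371.901ms (3/4)
7. 1363.636ms @ 11/4 + 123.967ms (1/4)
8. 1487.603ms @ 3 + 495.868ms (1)

note 4 onset = 5/3b = 826.446ms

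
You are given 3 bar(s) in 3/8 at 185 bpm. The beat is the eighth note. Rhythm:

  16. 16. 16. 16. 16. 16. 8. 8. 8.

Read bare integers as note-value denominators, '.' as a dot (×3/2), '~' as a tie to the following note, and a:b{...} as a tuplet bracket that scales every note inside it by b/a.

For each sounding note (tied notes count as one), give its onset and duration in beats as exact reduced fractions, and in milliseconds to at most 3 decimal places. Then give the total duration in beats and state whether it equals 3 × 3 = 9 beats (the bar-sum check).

1) 0.0ms=0b +243.243ms=3/4b
2) 243.243ms=3/4b +243.243ms=3/4b
3) 486.486ms=3/2b +243.243ms=3/4b
4) 729.73ms=9/4b +243.243ms=3/4b
5) 972.973ms=3b +243.243ms=3/4b
6) 1216.216ms=15/4b +243.243ms=3/4b
7) 1459.459ms=9/2b +486.486ms=3/2b
8) 1945.946ms=6b +486.486ms=3/2b
9) 2432.432ms=15/2b +486.486ms=3/2b
Σ=9b of 9 (185bpm 3/8) — PASS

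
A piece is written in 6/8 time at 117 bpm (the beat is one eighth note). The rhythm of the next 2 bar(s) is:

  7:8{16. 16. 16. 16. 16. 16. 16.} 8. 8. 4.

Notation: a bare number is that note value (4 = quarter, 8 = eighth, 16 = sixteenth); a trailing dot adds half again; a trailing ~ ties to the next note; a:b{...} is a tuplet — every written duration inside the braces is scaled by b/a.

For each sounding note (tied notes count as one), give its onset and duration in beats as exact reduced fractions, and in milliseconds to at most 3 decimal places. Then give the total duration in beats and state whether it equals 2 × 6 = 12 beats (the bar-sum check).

1) 0.0ms=0b +439.56ms=6/7b
2) 439.56ms=6/7b +439.56ms=6/7b
3) 879.121ms=12/7b +439.56ms=6/7b
4) 1318.681ms=18/7b +439.56ms=6/7b
5) 1758.242ms=24/7b +439.56ms=6/7b
6) 2197.802ms=30/7b +439.56ms=6/7b
7) 2637.363ms=36/7b +439.56ms=6/7b
8) 3076.923ms=6b +769.231ms=3/2b
9) 3846.154ms=15/2b +769.231ms=3/2b
10) 4615.385ms=9b +1538.462ms=3b
Σ=12b of 12 (117bpm 6/8) — PASS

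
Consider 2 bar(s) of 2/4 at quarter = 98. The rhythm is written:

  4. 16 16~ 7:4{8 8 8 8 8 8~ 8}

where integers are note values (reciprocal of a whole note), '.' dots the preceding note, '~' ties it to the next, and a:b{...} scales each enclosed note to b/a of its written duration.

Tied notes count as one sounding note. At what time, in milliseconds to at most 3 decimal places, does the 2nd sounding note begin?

1. 0.0ms @ 0 + 918.367ms (3/2)
2. 918.367ms @ 3/2 + 153.061ms (1/4)
3. 1071.429ms @ 7/4 + 327.988ms (15/28)
4. 1399.417ms @ 16/7 + 174.927ms (2/7)
5. 1574.344ms @ 18/7 + 174.927ms (2/7)
6. 1749.271ms @ 20/7 + 174.927ms (2/7)
7. 1924.198ms @ 22/7 + 174.927ms (2/7)
8. 2099.125ms @ 24/7 + 349.854ms (4/7)

note 2 onset = 3/2b = 918.367ms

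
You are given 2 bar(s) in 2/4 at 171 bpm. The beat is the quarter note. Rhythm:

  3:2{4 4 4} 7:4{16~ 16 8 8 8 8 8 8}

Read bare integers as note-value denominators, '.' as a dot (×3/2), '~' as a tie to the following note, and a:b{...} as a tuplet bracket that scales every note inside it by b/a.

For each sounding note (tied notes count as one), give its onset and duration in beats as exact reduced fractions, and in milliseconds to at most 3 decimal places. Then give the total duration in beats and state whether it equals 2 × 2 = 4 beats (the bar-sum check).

1) 0.0ms=0b +233.918ms=2/3b
2) 233.918ms=2/3b +233.918ms=2/3b
3) 467.836ms=4/3b +233.918ms=2/3b
4) 701.754ms=2b +100.251ms=2/7b
5) 802.005ms=16/7b +100.251ms=2/7b
6) 902.256ms=18/7b +100.251ms=2/7b
7) 1002.506ms=20/7b +100.251ms=2/7b
8) 1102.757ms=22/7b +100.251ms=2/7b
9) 1203.008ms=24/7b +100.251ms=2/7b
10) 1303.258ms=26/7b +100.251ms=2/7b
Σ=4b of 4 (171bpm 2/4) — PASS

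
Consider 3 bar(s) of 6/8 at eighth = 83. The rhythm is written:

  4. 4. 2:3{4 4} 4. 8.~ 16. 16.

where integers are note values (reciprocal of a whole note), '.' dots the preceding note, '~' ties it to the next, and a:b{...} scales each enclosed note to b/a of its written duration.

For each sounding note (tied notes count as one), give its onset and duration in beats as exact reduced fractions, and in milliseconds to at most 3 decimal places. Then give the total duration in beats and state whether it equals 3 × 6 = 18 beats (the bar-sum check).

1) 0.0ms=0b +2168.675ms=3b
2) 2168.675ms=3b +2168.675ms=3b
3) 4337.349ms=6b +2168.675ms=3b
4) 6506.024ms=9b +2168.675ms=3b
5) 8674.699ms=12b +2168.675ms=3b
6) 10843.373ms=15b +1626.506ms=9/4b
7) 12469.88ms=69/4b +542.169ms=3/4b
Σ=18b of 18 (83bpm 6/8) — PASS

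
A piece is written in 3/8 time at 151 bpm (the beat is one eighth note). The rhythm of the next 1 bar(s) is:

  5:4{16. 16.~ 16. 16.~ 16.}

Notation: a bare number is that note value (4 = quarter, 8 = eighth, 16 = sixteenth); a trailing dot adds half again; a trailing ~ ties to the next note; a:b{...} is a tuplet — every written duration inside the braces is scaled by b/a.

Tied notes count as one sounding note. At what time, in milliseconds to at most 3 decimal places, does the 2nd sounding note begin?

1. 0.0ms @ 0 + 238.411ms (3/5)
2. 238.411ms @ 3/5 + 476.821ms (6/5)
3. 715.232ms @ 9/5 + 476.821ms (6/5)

note 2 onset = 3/5b = 238.411ms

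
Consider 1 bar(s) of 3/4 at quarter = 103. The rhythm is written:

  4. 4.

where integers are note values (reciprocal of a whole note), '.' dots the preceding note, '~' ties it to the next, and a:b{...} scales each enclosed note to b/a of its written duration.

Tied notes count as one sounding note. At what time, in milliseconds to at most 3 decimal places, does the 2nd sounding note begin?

note 2 onset = 3/2b = 873.786ms

1. 0.0ms @ 0 + 873.786ms (3/2)
2. 873.786ms @ 3/2 + 873.786ms (3/2)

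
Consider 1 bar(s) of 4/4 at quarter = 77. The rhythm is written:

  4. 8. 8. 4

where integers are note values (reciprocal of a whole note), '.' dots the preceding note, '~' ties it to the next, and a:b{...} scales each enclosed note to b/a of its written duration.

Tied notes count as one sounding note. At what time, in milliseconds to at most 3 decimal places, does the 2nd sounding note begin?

1. 0.0ms @ 0 + 1168.831ms (3/2)
2. 1168.831ms @ 3/2 + 584.416ms (3/4)
3. 1753.247ms @ 9/4 + 584.416ms (3/4)
4. 2337.662ms @ 3 + 779.221ms (1)

note 2 onset = 3/2b = 1168.831ms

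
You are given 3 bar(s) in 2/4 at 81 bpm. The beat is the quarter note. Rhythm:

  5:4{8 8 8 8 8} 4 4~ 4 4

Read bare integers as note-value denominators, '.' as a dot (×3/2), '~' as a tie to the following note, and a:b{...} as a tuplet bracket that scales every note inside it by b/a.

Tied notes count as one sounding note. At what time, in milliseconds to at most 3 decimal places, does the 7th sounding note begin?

note 7 onset = 3b = 2222.222ms

1. 0.0ms @ 0 + 296.296ms (2/5)
2. 296.296ms @ 2/5 + 296.296ms (2/5)
3. 592.593ms @ 4/5 + 296.296ms (2/5)
4. 888.889ms @ 6/5 + 296.296ms (2/5)
5. 1185.185ms @ 8/5 + 296.296ms (2/5)
6. 1481.481ms @ 2 + 740.741ms (1)
7. 2222.222ms @ 3 + 1481.481ms (2)
8. 3703.704ms @ 5 + 740.741ms (1)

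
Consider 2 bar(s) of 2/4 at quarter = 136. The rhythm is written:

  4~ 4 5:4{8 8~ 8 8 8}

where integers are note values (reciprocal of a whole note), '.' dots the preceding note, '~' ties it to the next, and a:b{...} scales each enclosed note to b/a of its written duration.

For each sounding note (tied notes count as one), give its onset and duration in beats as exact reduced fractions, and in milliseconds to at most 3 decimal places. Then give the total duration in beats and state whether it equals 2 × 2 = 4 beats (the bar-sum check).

1) 0.0ms=0b +882.353ms=2b
2) 882.353ms=2b +176.471ms=2/5b
3) 1058.824ms=12/5b +352.941ms=4/5b
4) 1411.765ms=16/5b +176.471ms=2/5b
5) 1588.235ms=18/5b +176.471ms=2/5b
Σ=4b of 4 (136bpm 2/4) — PASS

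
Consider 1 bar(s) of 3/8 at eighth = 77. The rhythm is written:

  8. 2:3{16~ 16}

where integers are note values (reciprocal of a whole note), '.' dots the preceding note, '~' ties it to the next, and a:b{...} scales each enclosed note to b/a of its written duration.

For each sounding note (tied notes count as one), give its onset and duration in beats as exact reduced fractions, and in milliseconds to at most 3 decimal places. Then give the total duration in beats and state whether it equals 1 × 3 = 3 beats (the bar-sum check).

1) 0.0ms=0b +1168.831ms=3/2b
2) 1168.831ms=3/2b +1168.831ms=3/2b
Σ=3b of 3 (77bpm 3/8) — PASS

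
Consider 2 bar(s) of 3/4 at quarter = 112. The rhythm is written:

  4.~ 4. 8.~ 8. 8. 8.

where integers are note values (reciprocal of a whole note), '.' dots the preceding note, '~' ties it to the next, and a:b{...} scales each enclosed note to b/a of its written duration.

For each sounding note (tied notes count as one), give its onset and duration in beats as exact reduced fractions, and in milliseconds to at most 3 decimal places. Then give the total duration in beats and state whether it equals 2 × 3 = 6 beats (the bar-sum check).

1) 0.0ms=0b +1607.143ms=3b
2) 1607.143ms=3b +803.571ms=3/2b
3) 2410.714ms=9/2b +401.786ms=3/4b
4) 2812.5ms=21/4b +401.786ms=3/4b
Σ=6b of 6 (112bpm 3/4) — PASS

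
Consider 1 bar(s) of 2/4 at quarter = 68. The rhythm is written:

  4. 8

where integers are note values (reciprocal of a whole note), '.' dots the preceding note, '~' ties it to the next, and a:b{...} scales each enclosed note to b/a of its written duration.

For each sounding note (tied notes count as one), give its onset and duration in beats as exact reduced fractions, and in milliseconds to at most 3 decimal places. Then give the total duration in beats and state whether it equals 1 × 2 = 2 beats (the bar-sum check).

1) 0.0ms=0b +1323.529ms=3/2b
2) 1323.529ms=3/2b +441.176ms=1/2b
Σ=2b of 2 (68bpm 2/4) — PASS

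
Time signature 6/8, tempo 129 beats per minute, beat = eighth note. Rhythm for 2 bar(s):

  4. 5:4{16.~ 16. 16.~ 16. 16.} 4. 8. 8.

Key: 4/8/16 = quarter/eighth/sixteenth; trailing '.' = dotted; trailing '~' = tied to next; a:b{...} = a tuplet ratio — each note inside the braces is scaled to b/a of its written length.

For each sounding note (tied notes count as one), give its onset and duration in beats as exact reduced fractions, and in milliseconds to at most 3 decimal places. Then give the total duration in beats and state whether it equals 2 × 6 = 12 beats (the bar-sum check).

1) 0.0ms=0b +1395.349ms=3b
2) 1395.349ms=3b +558.14ms=6/5b
3) 1953.488ms=21/5b +558.14ms=6/5b
4) 2511.628ms=27/5b +279.07ms=3/5b
5) 2790.698ms=6b +1395.349ms=3b
6) 4186.047ms=9b +697.674ms=3/2b
7) 4883.721ms=21/2b +697.674ms=3/2b
Σ=12b of 12 (129bpm 6/8) — PASS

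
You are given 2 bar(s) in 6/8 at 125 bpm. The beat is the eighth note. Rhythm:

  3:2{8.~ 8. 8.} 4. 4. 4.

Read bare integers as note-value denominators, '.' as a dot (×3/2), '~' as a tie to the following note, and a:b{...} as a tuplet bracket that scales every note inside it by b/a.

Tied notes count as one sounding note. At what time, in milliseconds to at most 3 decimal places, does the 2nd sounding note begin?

note 2 onset = 2b = 960.0ms

1. 0.0ms @ 0 + 960.0ms (2)
2. 960.0ms @ 2 + 480.0ms (1)
3. 1440.0ms @ 3 + 1440.0ms (3)
4. 2880.0ms @ 6 + 1440.0ms (3)
5. 4320.0ms @ 9 + 1440.0ms (3)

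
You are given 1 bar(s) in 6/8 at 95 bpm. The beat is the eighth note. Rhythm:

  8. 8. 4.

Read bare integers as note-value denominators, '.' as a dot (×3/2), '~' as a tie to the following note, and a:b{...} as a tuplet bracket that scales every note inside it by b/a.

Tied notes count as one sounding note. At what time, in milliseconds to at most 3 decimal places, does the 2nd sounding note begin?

note 2 onset = 3/2b = 947.368ms

1. 0.0ms @ 0 + 947.368ms (3/2)
2. 947.368ms @ 3/2 + 947.368ms (3/2)
3. 1894.737ms @ 3 + 1894.737ms (3)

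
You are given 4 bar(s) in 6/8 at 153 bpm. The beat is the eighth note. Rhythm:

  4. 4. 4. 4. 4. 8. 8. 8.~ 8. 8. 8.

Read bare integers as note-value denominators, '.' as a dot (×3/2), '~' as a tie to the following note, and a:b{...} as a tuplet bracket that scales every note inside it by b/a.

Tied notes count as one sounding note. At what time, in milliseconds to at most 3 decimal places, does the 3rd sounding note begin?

1. 0.0ms @ 0 + 1176.471ms (3)
2. 1176.471ms @ 3 + 1176.471ms (3)
3. 2352.941ms @ 6 + 1176.471ms (3)
4. 3529.412ms @ 9 + 1176.471ms (3)
5. 4705.882ms @ 12 + 1176.471ms (3)
6. 5882.353ms @ 15 + 588.235ms (3/2)
7. 6470.588ms @ 33/2 + 588.235ms (3/2)
8. 7058.824ms @ 18 + 1176.471ms (3)
9. 8235.294ms @ 21 + 588.235ms (3/2)
10. 8823.529ms @ 45/2 + 588.235ms (3/2)

note 3 onset = 6b = 2352.941ms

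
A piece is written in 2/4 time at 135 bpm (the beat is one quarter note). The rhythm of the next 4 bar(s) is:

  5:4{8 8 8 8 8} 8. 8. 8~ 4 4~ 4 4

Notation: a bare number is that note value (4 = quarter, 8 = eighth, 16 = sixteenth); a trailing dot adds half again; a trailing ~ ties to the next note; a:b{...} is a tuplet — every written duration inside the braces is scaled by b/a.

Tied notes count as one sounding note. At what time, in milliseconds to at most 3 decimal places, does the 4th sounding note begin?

1. 0.0ms @ 0 + 177.778ms (2/5)
2. 177.778ms @ 2/5 + 177.778ms (2/5)
3. 355.556ms @ 4/5 + 177.778ms (2/5)
4. 533.333ms @ 6/5 + 177.778ms (2/5)
5. 711.111ms @ 8/5 + 177.778ms (2/5)
6. 888.889ms @ 2 + 333.333ms (3/4)
7. 1222.222ms @ 11/4 + 333.333ms (3/4)
8. 1555.556ms @ 7/2 + 666.667ms (3/2)
9. 2222.222ms @ 5 + 888.889ms (2)
10. 3111.111ms @ 7 + 444.444ms (1)

note 4 onset = 6/5b = 533.333ms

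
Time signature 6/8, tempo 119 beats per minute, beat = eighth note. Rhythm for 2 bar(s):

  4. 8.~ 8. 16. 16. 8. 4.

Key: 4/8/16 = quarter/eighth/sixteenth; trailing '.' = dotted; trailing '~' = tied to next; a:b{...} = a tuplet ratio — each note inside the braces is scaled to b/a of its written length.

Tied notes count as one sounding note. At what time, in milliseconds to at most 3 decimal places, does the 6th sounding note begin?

note 6 onset = 9b = 4537.815ms

1. 0.0ms @ 0 + 1512.605ms (3)
2. 1512.605ms @ 3 + 1512.605ms (3)
3. 3025.21ms @ 6 + 378.151ms (3/4)
4. 3403.361ms @ 27/4 + 378.151ms (3/4)
5. 3781.513ms @ 15/2 + 756.303ms (3/2)
6. 4537.815ms @ 9 + 1512.605ms (3)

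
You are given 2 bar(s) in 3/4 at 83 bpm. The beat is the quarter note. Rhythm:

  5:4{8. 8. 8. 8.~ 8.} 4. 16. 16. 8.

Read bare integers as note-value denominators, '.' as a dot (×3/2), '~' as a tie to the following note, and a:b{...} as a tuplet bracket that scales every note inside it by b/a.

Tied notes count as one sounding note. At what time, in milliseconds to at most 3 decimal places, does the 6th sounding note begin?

note 6 onset = 9/2b = 3253.012ms

1. 0.0ms @ 0 + 433.735ms (3/5)
2. 433.735ms @ 3/5 + 433.735ms (3/5)
3. 867.47ms @ 6/5 + 433.735ms (3/5)
4. 1301.205ms @ 9/5 + 867.47ms (6/5)
5. 2168.675ms @ 3 + 1084.337ms (3/2)
6. 3253.012ms @ 9/2 + 271.084ms (3/8)
7. 3524.096ms @ 39/8 + 271.084ms (3/8)
8. 3795.181ms @ 21/4 + 542.169ms (3/4)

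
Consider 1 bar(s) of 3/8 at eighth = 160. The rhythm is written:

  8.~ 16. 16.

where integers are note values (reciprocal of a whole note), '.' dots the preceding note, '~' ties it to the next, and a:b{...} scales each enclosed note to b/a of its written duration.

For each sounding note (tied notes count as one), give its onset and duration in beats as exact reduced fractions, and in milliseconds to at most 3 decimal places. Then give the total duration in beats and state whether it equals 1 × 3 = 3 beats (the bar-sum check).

1) 0.0ms=0b +843.75ms=9/4b
2) 843.75ms=9/4b +281.25ms=3/4b
Σ=3b of 3 (160bpm 3/8) — PASS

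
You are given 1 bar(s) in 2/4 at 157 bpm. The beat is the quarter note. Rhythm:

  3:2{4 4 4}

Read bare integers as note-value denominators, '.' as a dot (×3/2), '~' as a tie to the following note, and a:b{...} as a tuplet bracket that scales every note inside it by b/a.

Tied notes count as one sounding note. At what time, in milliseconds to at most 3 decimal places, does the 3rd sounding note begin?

note 3 onset = 4/3b = 509.554ms

1. 0.0ms @ 0 + 254.777ms (2/3)
2. 254.777ms @ 2/3 + 254.777ms (2/3)
3. 509.554ms @ 4/3 + 254.777ms (2/3)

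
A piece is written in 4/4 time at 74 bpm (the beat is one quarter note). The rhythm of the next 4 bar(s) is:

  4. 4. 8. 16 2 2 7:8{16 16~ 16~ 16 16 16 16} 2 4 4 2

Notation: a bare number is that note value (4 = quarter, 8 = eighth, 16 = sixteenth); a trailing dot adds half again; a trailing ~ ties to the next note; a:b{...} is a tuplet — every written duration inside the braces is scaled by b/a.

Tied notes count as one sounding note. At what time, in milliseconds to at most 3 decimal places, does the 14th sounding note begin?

1. 0.0ms @ 0 + 1216.216ms (3/2)
2. 1216.216ms @ 3/2 + 1216.216ms (3/2)
3. 2432.432ms @ 3 + 608.108ms (3/4)
4. 3040.541ms @ 15/4 + 202.703ms (1/4)
5. 3243.243ms @ 4 + 1621.622ms (2)
6. 4864.865ms @ 6 + 1621.622ms (2)
7. 6486.486ms @ 8 + 231.66ms (2/7)
8. 6718.147ms @ 58/7 + 694.981ms (6/7)
9. 7413.127ms @ 64/7 + 231.66ms (2/7)
10. 7644.788ms @ 66/7 + 231.66ms (2/7)
11. 7876.448ms @ 68/7 + 231.66ms (2/7)
12. 8108.108ms @ 10 + 1621.622ms (2)
13. 9729.73ms @ 12 + 810.811ms (1)
14. 10540.541ms @ 13 + 810.811ms (1)
15. 11351.351ms @ 14 + 1621.622ms (2)

note 14 onset = 13b = 10540.541ms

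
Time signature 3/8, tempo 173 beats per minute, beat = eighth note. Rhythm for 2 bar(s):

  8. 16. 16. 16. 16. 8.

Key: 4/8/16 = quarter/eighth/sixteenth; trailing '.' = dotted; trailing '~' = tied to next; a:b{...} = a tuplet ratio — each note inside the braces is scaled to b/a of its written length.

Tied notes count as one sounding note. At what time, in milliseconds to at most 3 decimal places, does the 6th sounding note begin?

1. 0.0ms @ 0 + 520.231ms (3/2)
2. 520.231ms @ 3/2 + 260.116ms (3/4)
3. 780.347ms @ 9/4 + 260.116ms (3/4)
4. 1040.462ms @ 3 + 260.116ms (3/4)
5. 1300.578ms @ 15/4 + 260.116ms (3/4)
6. 1560.694ms @ 9/2 + 520.231ms (3/2)

note 6 onset = 9/2b = 1560.694ms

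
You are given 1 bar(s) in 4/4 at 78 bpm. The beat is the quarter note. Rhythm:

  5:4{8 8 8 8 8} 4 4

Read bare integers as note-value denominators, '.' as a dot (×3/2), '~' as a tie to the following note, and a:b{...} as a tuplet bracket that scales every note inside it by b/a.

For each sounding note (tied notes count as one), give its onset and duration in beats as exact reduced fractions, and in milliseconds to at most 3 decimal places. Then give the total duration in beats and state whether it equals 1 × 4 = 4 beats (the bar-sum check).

1) 0.0ms=0b +307.692ms=2/5b
2) 307.692ms=2/5b +307.692ms=2/5b
3) 615.385ms=4/5b +307.692ms=2/5b
4) 923.077ms=6/5b +307.692ms=2/5b
5) 1230.769ms=8/5b +307.692ms=2/5b
6) 1538.462ms=2b +769.231ms=1b
7) 2307.692ms=3b +769.231ms=1b
Σ=4b of 4 (78bpm 4/4) — PASS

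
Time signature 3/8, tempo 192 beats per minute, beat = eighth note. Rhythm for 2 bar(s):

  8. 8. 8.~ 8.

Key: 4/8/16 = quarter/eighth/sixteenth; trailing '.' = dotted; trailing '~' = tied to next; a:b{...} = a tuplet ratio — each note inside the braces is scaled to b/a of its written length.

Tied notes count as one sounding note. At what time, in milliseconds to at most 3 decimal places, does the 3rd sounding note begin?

note 3 onset = 3b = 937.5ms

1. 0.0ms @ 0 + 468.75ms (3/2)
2. 468.75ms @ 3/2 + 468.75ms (3/2)
3. 937.5ms @ 3 + 937.5ms (3)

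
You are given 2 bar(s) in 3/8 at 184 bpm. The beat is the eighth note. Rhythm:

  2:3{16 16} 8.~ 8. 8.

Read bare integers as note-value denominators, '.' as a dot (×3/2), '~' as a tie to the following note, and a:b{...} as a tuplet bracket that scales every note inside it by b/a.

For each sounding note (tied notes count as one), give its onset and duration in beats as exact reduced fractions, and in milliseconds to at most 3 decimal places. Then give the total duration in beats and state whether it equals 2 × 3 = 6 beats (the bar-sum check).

1) 0.0ms=0b +244.565ms=3/4b
2) 244.565ms=3/4b +244.565ms=3/4b
3) 489.13ms=3/2b +978.261ms=3b
4) 1467.391ms=9/2b +489.13ms=3/2b
Σ=6b of 6 (184bpm 3/8) — PASS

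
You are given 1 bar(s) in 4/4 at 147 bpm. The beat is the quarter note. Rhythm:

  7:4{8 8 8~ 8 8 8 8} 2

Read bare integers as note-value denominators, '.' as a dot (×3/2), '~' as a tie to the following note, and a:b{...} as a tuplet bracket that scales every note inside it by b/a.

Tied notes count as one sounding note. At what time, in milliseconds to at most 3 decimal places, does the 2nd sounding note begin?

note 2 onset = 2/7b = 116.618ms

1. 0.0ms @ 0 + 116.618ms (2/7)
2. 116.618ms @ 2/7 + 116.618ms (2/7)
3. 233.236ms @ 4/7 + 233.236ms (4/7)
4. 466.472ms @ 8/7 + 116.618ms (2/7)
5. 583.09ms @ 10/7 + 116.618ms (2/7)
6. 699.708ms @ 12/7 + 116.618ms (2/7)
7. 816.327ms @ 2 + 816.327ms (2)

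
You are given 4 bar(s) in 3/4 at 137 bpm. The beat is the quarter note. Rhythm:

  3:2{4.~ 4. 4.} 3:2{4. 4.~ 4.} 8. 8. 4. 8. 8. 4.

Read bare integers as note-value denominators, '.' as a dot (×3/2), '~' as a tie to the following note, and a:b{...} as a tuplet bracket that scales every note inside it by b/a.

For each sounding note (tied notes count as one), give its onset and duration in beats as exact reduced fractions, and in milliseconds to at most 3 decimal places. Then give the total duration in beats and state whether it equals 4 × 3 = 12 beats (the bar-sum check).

1) 0.0ms=0b +875.912ms=2b
2) 875.912ms=2b +437.956ms=1b
3) 1313.869ms=3b +437.956ms=1b
4) 1751.825ms=4b +875.912ms=2b
5) 2627.737ms=6b +328.467ms=3/4b
6) 2956.204ms=27/4b +328.467ms=3/4b
7) 3284.672ms=15/2b +656.934ms=3/2b
8) 3941.606ms=9b +328.467ms=3/4b
9) 4270.073ms=39/4b +328.467ms=3/4b
10) 4598.54ms=21/2b +656.934ms=3/2b
Σ=12b of 12 (137bpm 3/4) — PASS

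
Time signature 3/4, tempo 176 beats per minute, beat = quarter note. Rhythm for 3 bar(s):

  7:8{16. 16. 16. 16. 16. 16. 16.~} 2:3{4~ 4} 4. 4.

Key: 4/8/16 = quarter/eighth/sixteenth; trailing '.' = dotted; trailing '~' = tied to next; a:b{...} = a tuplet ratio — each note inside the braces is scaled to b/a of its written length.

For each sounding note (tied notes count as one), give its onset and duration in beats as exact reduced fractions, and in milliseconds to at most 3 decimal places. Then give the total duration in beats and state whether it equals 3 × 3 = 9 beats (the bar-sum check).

1) 0.0ms=0b +146.104ms=3/7b
2) 146.104ms=3/7b +146.104ms=3/7b
3) 292.208ms=6/7b +146.104ms=3/7b
4) 438.312ms=9/7b +146.104ms=3/7b
5) 584.416ms=12/7b +146.104ms=3/7b
6) 730.519ms=15/7b +146.104ms=3/7b
7) 876.623ms=18/7b +1168.831ms=24/7b
8) 2045.455ms=6b +511.364ms=3/2b
9) 2556.818ms=15/2b +511.364ms=3/2b
Σ=9b of 9 (176bpm 3/4) — PASS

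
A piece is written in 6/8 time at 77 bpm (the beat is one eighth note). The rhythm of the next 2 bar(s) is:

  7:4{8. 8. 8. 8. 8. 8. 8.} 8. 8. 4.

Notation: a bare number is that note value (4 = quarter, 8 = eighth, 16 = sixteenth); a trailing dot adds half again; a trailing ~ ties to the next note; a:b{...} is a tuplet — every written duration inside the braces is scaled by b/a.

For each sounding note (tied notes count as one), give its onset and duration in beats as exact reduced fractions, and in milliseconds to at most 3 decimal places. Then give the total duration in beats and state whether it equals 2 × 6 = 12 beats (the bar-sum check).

1) 0.0ms=0b +667.904ms=6/7b
2) 667.904ms=6/7b +667.904ms=6/7b
3) 1335.807ms=12/7b +667.904ms=6/7b
4) 2003.711ms=18/7b +667.904ms=6/7b
5) 2671.614ms=24/7b +667.904ms=6/7b
6) 3339.518ms=30/7b +667.904ms=6/7b
7) 4007.421ms=36/7b +667.904ms=6/7b
8) 4675.325ms=6b +1168.831ms=3/2b
9) 5844.156ms=15/2b +1168.831ms=3/2b
10) 7012.987ms=9b +2337.662ms=3b
Σ=12b of 12 (77bpm 6/8) — PASS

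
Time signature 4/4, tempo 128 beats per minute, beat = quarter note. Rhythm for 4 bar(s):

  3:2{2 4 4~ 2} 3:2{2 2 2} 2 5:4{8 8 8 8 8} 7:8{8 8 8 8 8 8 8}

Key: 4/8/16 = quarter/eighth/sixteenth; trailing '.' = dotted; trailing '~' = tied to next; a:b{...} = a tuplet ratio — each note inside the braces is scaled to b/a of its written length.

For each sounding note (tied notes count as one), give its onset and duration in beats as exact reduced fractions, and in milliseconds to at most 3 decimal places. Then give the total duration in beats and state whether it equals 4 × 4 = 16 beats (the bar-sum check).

1) 0.0ms=0b +625.0ms=4/3b
2) 625.0ms=4/3b +312.5ms=2/3b
3) 937.5ms=2b +937.5ms=2b
4) 1875.0ms=4b +625.0ms=4/3b
5) 2500.0ms=16/3b +625.0ms=4/3b
6) 3125.0ms=20/3b +625.0ms=4/3b
7) 3750.0ms=8b +937.5ms=2b
8) 4687.5ms=10b +187.5ms=2/5b
9) 4875.0ms=52/5b +187.5ms=2/5b
10) 5062.5ms=54/5b +187.5ms=2/5b
11) 5250.0ms=56/5b +187.5ms=2/5b
12) 5437.5ms=58/5b +187.5ms=2/5b
13) 5625.0ms=12b +267.857ms=4/7b
14) 5892.857ms=88/7b +267.857ms=4/7b
15) 6160.714ms=92/7b +267.857ms=4/7b
16) 6428.571ms=96/7b +267.857ms=4/7b
17) 6696.429ms=100/7b +267.857ms=4/7b
18) 6964.286ms=104/7b +267.857ms=4/7b
19) 7232.143ms=108/7b +267.857ms=4/7b
Σ=16b of 16 (128bpm 4/4) — PASS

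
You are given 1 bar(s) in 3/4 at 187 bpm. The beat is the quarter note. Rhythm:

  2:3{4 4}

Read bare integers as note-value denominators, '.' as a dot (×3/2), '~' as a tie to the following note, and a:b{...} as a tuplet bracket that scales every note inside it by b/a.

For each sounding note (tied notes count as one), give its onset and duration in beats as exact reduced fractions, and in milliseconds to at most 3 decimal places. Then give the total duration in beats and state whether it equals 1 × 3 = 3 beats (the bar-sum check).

1) 0.0ms=0b +481.283ms=3/2b
2) 481.283ms=3/2b +481.283ms=3/2b
Σ=3b of 3 (187bpm 3/4) — PASS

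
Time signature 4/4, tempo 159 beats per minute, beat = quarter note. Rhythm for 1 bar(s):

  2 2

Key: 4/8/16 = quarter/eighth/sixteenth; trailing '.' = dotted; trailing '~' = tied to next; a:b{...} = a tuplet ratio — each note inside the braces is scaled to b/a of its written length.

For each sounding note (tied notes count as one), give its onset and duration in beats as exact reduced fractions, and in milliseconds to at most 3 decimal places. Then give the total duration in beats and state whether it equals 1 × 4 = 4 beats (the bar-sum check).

1) 0.0ms=0b +754.717ms=2b
2) 754.717ms=2b +754.717ms=2b
Σ=4b of 4 (159bpm 4/4) — PASS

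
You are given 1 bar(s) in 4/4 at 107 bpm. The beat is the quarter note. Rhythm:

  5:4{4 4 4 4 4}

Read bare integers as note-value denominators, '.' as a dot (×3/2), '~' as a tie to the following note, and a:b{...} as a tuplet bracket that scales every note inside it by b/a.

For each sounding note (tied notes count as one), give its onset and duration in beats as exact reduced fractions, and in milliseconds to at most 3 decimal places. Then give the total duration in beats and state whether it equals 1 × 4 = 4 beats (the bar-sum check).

1) 0.0ms=0b +448.598ms=4/5b
2) 448.598ms=4/5b +448.598ms=4/5b
3) 897.196ms=8/5b +448.598ms=4/5b
4) 1345.794ms=12/5b +448.598ms=4/5b
5) 1794.393ms=16/5b +448.598ms=4/5b
Σ=4b of 4 (107bpm 4/4) — PASS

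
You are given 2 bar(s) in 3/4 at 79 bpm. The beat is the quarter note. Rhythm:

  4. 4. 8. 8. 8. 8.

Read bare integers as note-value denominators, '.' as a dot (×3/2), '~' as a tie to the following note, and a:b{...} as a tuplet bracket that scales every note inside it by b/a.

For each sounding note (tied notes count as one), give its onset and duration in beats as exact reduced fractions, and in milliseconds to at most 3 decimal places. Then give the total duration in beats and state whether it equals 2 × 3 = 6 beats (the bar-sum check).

1) 0.0ms=0b +1139.241ms=3/2b
2) 1139.241ms=3/2b +1139.241ms=3/2b
3) 2278.481ms=3b +569.62ms=3/4b
4) 2848.101ms=15/4b +569.62ms=3/4b
5) 3417.722ms=9/2b +569.62ms=3/4b
6) 3987.342ms=21/4b +569.62ms=3/4b
Σ=6b of 6 (79bpm 3/4) — PASS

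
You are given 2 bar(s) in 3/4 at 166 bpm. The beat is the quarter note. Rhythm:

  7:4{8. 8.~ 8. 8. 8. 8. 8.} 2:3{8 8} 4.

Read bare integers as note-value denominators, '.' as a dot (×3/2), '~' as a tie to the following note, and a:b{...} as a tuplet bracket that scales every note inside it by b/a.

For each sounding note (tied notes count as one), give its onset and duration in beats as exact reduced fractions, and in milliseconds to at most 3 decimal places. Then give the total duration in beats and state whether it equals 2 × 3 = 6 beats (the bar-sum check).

1) 0.0ms=0b +154.905ms=3/7b
2) 154.905ms=3/7b +309.811ms=6/7b
3) 464.716ms=9/7b +154.905ms=3/7b
4) 619.621ms=12/7b +154.905ms=3/7b
5) 774.527ms=15/7b +154.905ms=3/7b
6) 929.432ms=18/7b +154.905ms=3/7b
7) 1084.337ms=3b +271.084ms=3/4b
8) 1355.422ms=15/4b +271.084ms=3/4b
9) 1626.506ms=9/2b +542.169ms=3/2b
Σ=6b of 6 (166bpm 3/4) — PASS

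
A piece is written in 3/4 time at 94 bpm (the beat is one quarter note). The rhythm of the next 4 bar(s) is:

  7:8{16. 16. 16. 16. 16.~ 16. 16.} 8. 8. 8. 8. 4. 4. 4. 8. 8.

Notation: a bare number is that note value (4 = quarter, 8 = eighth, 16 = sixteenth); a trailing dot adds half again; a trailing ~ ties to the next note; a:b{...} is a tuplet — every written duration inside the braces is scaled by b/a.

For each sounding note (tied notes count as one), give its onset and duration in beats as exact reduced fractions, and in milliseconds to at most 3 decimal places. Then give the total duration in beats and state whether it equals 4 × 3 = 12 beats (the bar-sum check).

1) 0.0ms=0b +273.556ms=3/7b
2) 273.556ms=3/7b +273.556ms=3/7b
3) 547.112ms=6/7b +273.556ms=3/7b
4) 820.669ms=9/7b +273.556ms=3/7b
5) 1094.225ms=12/7b +547.112ms=6/7b
6) 1641.337ms=18/7b +273.556ms=3/7b
7) 1914.894ms=3b +478.723ms=3/4b
8) 2393.617ms=15/4b +478.723ms=3/4b
9) 2872.34ms=9/2b +478.723ms=3/4b
10) 3351.064ms=21/4b +478.723ms=3/4b
11) 3829.787ms=6b +957.447ms=3/2b
12) 4787.234ms=15/2b +957.447ms=3/2b
13) 5744.681ms=9b +957.447ms=3/2b
14) 6702.128ms=21/2b +478.723ms=3/4b
15) 7180.851ms=45/4b +478.723ms=3/4b
Σ=12b of 12 (94bpm 3/4) — PASS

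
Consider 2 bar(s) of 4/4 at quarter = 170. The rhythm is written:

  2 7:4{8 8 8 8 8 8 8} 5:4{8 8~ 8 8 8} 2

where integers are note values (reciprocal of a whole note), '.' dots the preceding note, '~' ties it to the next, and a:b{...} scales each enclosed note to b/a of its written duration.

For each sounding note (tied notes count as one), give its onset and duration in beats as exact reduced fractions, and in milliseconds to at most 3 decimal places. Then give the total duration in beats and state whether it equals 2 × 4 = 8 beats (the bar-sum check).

1) 0.0ms=0b +705.882ms=2b
2) 705.882ms=2b +100.84ms=2/7b
3) 806.723ms=16/7b +100.84ms=2/7b
4) 907.563ms=18/7b +100.84ms=2/7b
5) 1008.403ms=20/7b +100.84ms=2/7b
6) 1109.244ms=22/7b +100.84ms=2/7b
7) 1210.084ms=24/7b +100.84ms=2/7b
8) 1310.924ms=26/7b +100.84ms=2/7b
9) 1411.765ms=4b +141.176ms=2/5b
10) 1552.941ms=22/5b +282.353ms=4/5b
11) 1835.294ms=26/5b +141.176ms=2/5b
12) 1976.471ms=28/5b +141.176ms=2/5b
13) 2117.647ms=6b +705.882ms=2b
Σ=8b of 8 (170bpm 4/4) — PASS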